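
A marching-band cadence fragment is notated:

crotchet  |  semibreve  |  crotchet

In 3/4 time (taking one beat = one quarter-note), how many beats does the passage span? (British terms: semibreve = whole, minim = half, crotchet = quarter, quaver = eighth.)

6

One quarter-note beat = 2 eighth notes.
Each duration in eighth notes: crotchet = 2; semibreve = 8; crotchet = 2.
Sum: 2 + 8 + 2 = 12.
12 ÷ 2 = 6 beats.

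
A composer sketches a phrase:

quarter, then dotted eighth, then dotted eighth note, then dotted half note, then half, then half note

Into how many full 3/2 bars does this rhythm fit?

1

One bar of 3/2 = 24 sixteenth notes.
In sixteenth notes: quarter = 4; dotted eighth = 3; dotted eighth note = 3; dotted half note = 12; half = 8; half note = 8.
Sum: 4 + 3 + 3 + 12 + 8 + 8 = 38.
38 ÷ 24 = 1 complete bar with 14 left over.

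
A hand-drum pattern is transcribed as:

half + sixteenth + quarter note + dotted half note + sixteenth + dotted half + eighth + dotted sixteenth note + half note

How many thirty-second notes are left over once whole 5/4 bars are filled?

One bar of 5/4 = 40 thirty-second notes.
In thirty-second notes: half = 16; sixteenth = 2; quarter note = 8; dotted half note = 24; sixteenth = 2; dotted half = 24; eighth = 4; dotted sixteenth note = 3; half note = 16.
Adding: 16 + 2 + 8 + 24 + 2 + 24 + 4 + 3 + 16 = 99.
99 ÷ 40 = 2 complete bars with 19 thirty-second notes remaining.

19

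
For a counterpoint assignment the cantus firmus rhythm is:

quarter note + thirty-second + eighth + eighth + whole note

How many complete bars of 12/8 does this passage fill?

1

One bar of 12/8 = 48 thirty-second notes.
Convert each value to thirty-second notes: quarter note = 8; thirty-second = 1; eighth = 4; eighth = 4; whole note = 32.
Total: 8 + 1 + 4 + 4 + 32 = 49.
49 ÷ 48 = 1 complete bar with 1 left over.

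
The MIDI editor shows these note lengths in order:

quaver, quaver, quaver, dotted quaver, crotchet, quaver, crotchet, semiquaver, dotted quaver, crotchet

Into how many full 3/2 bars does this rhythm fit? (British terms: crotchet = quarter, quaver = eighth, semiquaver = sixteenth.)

1

One bar of 3/2 = 24 sixteenth notes.
Each duration in sixteenth notes: quaver = 2; quaver = 2; quaver = 2; dotted quaver = 3; crotchet = 4; quaver = 2; crotchet = 4; semiquaver = 1; dotted quaver = 3; crotchet = 4.
Total: 2 + 2 + 2 + 3 + 4 + 2 + 4 + 1 + 3 + 4 = 27.
27 ÷ 24 = 1 complete bar with 3 left over.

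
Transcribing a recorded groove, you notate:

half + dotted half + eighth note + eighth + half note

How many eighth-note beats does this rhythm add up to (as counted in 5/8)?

16

One eighth-note beat = 2 sixteenth notes.
Convert each value to sixteenth notes: half = 8; dotted half = 12; eighth note = 2; eighth = 2; half note = 8.
Sum: 8 + 12 + 2 + 2 + 8 = 32.
32 ÷ 2 = 16 beats.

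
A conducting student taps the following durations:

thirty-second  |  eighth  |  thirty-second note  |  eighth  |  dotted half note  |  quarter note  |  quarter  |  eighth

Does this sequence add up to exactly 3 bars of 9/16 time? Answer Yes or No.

Yes

One bar of 9/16 = 18 thirty-second notes, so 3 bars = 54.
In thirty-second notes: thirty-second = 1; eighth = 4; thirty-second note = 1; eighth = 4; dotted half note = 24; quarter note = 8; quarter = 8; eighth = 4.
Total: 1 + 4 + 1 + 4 + 24 + 8 + 8 + 4 = 54.
54 equals 54, so the answer is Yes.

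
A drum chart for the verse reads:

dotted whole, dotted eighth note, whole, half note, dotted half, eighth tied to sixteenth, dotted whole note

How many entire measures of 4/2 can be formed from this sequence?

2

One bar of 4/2 = 32 sixteenth notes.
Express everything in sixteenth notes: dotted whole = 24; dotted eighth note = 3; whole = 16; half note = 8; dotted half = 12; eighth tied to sixteenth (eighth + sixteenth) = 3; dotted whole note = 24.
Total: 24 + 3 + 16 + 8 + 12 + 3 + 24 = 90.
90 ÷ 32 = 2 complete bars with 26 left over.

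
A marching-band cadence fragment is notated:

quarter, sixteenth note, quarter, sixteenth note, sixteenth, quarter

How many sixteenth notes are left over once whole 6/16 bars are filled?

One bar of 6/16 = 6 sixteenth notes.
Convert each value to sixteenth notes: quarter = 4; sixteenth note = 1; quarter = 4; sixteenth note = 1; sixteenth = 1; quarter = 4.
Adding: 4 + 1 + 4 + 1 + 1 + 4 = 15.
15 ÷ 6 = 2 complete bars with 3 sixteenth notes remaining.

3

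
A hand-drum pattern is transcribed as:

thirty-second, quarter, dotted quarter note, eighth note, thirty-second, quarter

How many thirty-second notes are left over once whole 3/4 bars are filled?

One bar of 3/4 = 24 thirty-second notes.
In thirty-second notes: thirty-second = 1; quarter = 8; dotted quarter note = 12; eighth note = 4; thirty-second = 1; quarter = 8.
Altogether 1 + 8 + 12 + 4 + 1 + 8 = 34.
34 ÷ 24 = 1 complete bar with 10 thirty-second notes remaining.

10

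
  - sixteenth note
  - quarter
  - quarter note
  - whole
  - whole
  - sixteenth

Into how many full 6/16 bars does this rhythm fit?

One bar of 6/16 = 6 sixteenth notes.
In sixteenth notes: sixteenth note = 1; quarter = 4; quarter note = 4; whole = 16; whole = 16; sixteenth = 1.
Sum: 1 + 4 + 4 + 16 + 16 + 1 = 42.
42 ÷ 6 = 7 complete bars with 0 left over.

7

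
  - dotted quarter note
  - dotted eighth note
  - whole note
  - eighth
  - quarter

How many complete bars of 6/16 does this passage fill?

5

One bar of 6/16 = 6 sixteenth notes.
Working in sixteenth notes: dotted quarter note = 6; dotted eighth note = 3; whole note = 16; eighth = 2; quarter = 4.
Altogether 6 + 3 + 16 + 2 + 4 = 31.
31 ÷ 6 = 5 complete bars with 1 left over.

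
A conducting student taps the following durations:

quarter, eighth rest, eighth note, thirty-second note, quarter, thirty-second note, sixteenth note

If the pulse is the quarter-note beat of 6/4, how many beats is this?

One quarter-note beat = 8 thirty-second notes.
Express everything in thirty-second notes: quarter = 8; eighth rest = 4; eighth note = 4; thirty-second note = 1; quarter = 8; thirty-second note = 1; sixteenth note = 2.
Sum: 8 + 4 + 4 + 1 + 8 + 1 + 2 = 28.
28 ÷ 8 = 3.5 beats.

3.5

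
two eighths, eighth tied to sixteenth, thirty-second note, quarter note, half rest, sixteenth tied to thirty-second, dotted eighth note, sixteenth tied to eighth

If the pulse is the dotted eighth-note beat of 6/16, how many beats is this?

9

One dotted eighth-note beat = 6 thirty-second notes.
Express everything in thirty-second notes: eighth = 4; eighth = 4; eighth tied to sixteenth (eighth + sixteenth) = 6; thirty-second note = 1; quarter note = 8; half rest = 16; sixteenth tied to thirty-second (sixteenth + thirty-second) = 3; dotted eighth note = 6; sixteenth tied to eighth (sixteenth + eighth) = 6.
Sum: 4 + 4 + 6 + 1 + 8 + 16 + 3 + 6 + 6 = 54.
54 ÷ 6 = 9 beats.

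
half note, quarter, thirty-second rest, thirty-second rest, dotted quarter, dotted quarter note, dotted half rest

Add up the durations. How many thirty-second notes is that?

74

Each duration in thirty-second notes: half note = 16; quarter = 8; thirty-second rest = 1; thirty-second rest = 1; dotted quarter = 12; dotted quarter note = 12; dotted half rest = 24.
Sum: 16 + 8 + 1 + 1 + 12 + 12 + 24 = 74 thirty-second notes.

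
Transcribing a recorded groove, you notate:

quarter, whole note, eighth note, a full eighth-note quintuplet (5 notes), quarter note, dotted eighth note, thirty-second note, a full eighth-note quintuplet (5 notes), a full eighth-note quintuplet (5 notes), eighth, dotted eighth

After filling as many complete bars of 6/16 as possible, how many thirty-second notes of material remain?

9

One bar of 6/16 = 12 thirty-second notes.
Each duration in thirty-second notes: quarter = 8; whole note = 32; eighth note = 4; a full eighth-note quintuplet (5 notes) (five quintuplet eighths span one half) = 16; quarter note = 8; dotted eighth note = 6; thirty-second note = 1; a full eighth-note quintuplet (5 notes) (five quintuplet eighths span one half) = 16; a full eighth-note quintuplet (5 notes) (five quintuplet eighths span one half) = 16; eighth = 4; dotted eighth = 6.
Total: 8 + 32 + 4 + 16 + 8 + 6 + 1 + 16 + 16 + 4 + 6 = 117.
117 ÷ 12 = 9 complete bars with 9 thirty-second notes remaining.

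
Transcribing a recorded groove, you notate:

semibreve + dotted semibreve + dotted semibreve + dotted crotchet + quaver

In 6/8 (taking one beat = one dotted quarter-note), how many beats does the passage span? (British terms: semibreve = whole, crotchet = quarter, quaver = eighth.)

One dotted quarter-note beat = 3 eighth notes.
Each duration in eighth notes: semibreve = 8; dotted semibreve = 12; dotted semibreve = 12; dotted crotchet = 3; quaver = 1.
Adding: 8 + 12 + 12 + 3 + 1 = 36.
36 ÷ 3 = 12 beats.

12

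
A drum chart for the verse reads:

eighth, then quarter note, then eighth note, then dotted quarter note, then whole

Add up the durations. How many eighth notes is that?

In eighth notes: eighth = 1; quarter note = 2; eighth note = 1; dotted quarter note = 3; whole = 8.
Altogether 1 + 2 + 1 + 3 + 8 = 15 eighth notes.

15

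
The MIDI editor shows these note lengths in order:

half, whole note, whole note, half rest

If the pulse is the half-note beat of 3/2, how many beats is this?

One half-note beat = 2 quarter notes.
Express everything in quarter notes: half = 2; whole note = 4; whole note = 4; half rest = 2.
Total: 2 + 4 + 4 + 2 = 12.
12 ÷ 2 = 6 beats.

6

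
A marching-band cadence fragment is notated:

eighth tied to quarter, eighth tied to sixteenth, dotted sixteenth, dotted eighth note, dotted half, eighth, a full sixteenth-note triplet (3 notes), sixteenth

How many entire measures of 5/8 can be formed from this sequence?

One bar of 5/8 = 20 thirty-second notes.
Convert each value to thirty-second notes: eighth tied to quarter (eighth + quarter) = 12; eighth tied to sixteenth (eighth + sixteenth) = 6; dotted sixteenth = 3; dotted eighth note = 6; dotted half = 24; eighth = 4; a full sixteenth-note triplet (3 notes) (three triplet sixteenths span one eighth) = 4; sixteenth = 2.
Total: 12 + 6 + 3 + 6 + 24 + 4 + 4 + 2 = 61.
61 ÷ 20 = 3 complete bars with 1 left over.

3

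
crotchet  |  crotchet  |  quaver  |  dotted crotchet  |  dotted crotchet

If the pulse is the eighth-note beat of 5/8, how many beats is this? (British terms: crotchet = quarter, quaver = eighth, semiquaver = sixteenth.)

11

One eighth-note beat = 2 sixteenth notes.
Express everything in sixteenth notes: crotchet = 4; crotchet = 4; quaver = 2; dotted crotchet = 6; dotted crotchet = 6.
Sum: 4 + 4 + 2 + 6 + 6 = 22.
22 ÷ 2 = 11 beats.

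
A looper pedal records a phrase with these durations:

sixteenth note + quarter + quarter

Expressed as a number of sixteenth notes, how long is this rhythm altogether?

Working in sixteenth notes: sixteenth note = 1; quarter = 4; quarter = 4.
Sum: 1 + 4 + 4 = 9 sixteenth notes.

9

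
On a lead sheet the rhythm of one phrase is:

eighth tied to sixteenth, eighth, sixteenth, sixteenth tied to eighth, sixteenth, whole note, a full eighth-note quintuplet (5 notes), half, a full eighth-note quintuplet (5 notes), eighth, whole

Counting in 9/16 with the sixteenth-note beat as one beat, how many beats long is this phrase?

One sixteenth-note beat = 2 thirty-second notes.
Working in thirty-second notes: eighth tied to sixteenth (eighth + sixteenth) = 6; eighth = 4; sixteenth = 2; sixteenth tied to eighth (sixteenth + eighth) = 6; sixteenth = 2; whole note = 32; a full eighth-note quintuplet (5 notes) (five quintuplet eighths span one half) = 16; half = 16; a full eighth-note quintuplet (5 notes) (five quintuplet eighths span one half) = 16; eighth = 4; whole = 32.
Adding: 6 + 4 + 2 + 6 + 2 + 32 + 16 + 16 + 16 + 4 + 32 = 136.
136 ÷ 2 = 68 beats.

68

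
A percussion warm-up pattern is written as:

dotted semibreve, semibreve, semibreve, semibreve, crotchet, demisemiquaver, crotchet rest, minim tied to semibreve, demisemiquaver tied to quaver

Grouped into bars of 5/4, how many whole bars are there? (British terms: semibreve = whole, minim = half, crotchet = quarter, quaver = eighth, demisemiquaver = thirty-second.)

5

One bar of 5/4 = 40 thirty-second notes.
Express everything in thirty-second notes: dotted semibreve = 48; semibreve = 32; semibreve = 32; semibreve = 32; crotchet = 8; demisemiquaver = 1; crotchet rest = 8; minim tied to semibreve (minim + semibreve) = 48; demisemiquaver tied to quaver (demisemiquaver + quaver) = 5.
Total: 48 + 32 + 32 + 32 + 8 + 1 + 8 + 48 + 5 = 214.
214 ÷ 40 = 5 complete bars with 14 left over.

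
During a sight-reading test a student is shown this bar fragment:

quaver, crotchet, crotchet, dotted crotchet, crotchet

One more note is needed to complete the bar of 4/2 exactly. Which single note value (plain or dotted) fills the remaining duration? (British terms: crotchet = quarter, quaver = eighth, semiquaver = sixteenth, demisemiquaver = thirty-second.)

dotted half note

The bar of 4/2 = 16 eighth notes.
Convert each value to eighth notes: quaver = 1; crotchet = 2; crotchet = 2; dotted crotchet = 3; crotchet = 2.
Adding: 1 + 2 + 2 + 3 + 2 = 10.
Remaining: 16 − 10 = 6 eighth notes, which is a dotted half note.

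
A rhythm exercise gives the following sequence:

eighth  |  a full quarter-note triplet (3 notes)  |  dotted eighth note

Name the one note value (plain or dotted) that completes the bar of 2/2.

dotted eighth note

The bar of 2/2 = 16 sixteenth notes.
Working in sixteenth notes: eighth = 2; a full quarter-note triplet (3 notes) (three triplet quarters span one half) = 8; dotted eighth note = 3.
Altogether 2 + 8 + 3 = 13.
Remaining: 16 − 13 = 3 sixteenth notes, which is a dotted eighth note.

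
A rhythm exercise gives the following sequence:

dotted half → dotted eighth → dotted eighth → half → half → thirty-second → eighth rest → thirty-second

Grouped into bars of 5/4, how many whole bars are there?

1

One bar of 5/4 = 40 thirty-second notes.
Convert each value to thirty-second notes: dotted half = 24; dotted eighth = 6; dotted eighth = 6; half = 16; half = 16; thirty-second = 1; eighth rest = 4; thirty-second = 1.
Altogether 24 + 6 + 6 + 16 + 16 + 1 + 4 + 1 = 74.
74 ÷ 40 = 1 complete bar with 34 left over.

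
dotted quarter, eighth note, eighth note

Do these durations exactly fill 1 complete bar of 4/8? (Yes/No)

One bar of 4/8 = 4 eighth notes.
Each duration in eighth notes: dotted quarter = 3; eighth note = 1; eighth note = 1.
Total: 3 + 1 + 1 = 5.
5 exceeds 4, so the answer is No.

No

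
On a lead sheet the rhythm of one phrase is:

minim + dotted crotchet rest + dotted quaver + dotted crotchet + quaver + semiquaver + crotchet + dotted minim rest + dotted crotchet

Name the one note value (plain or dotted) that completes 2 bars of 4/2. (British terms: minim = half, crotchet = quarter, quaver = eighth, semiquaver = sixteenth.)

2 bars of 4/2 = 64 sixteenth notes.
Working in sixteenth notes: minim = 8; dotted crotchet rest = 6; dotted quaver = 3; dotted crotchet = 6; quaver = 2; semiquaver = 1; crotchet = 4; dotted minim rest = 12; dotted crotchet = 6.
Altogether 8 + 6 + 3 + 6 + 2 + 1 + 4 + 12 + 6 = 48.
Remaining: 64 − 48 = 16 sixteenth notes, which is a whole note.

whole note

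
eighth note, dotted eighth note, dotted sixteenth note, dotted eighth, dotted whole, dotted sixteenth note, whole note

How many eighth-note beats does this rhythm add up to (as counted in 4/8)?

25.5

One eighth-note beat = 4 thirty-second notes.
Express everything in thirty-second notes: eighth note = 4; dotted eighth note = 6; dotted sixteenth note = 3; dotted eighth = 6; dotted whole = 48; dotted sixteenth note = 3; whole note = 32.
Altogether 4 + 6 + 3 + 6 + 48 + 3 + 32 = 102.
102 ÷ 4 = 25.5 beats.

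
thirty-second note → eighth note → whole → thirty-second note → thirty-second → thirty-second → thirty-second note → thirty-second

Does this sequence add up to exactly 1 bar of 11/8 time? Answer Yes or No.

No

One bar of 11/8 = 44 thirty-second notes.
Convert each value to thirty-second notes: thirty-second note = 1; eighth note = 4; whole = 32; thirty-second note = 1; thirty-second = 1; thirty-second = 1; thirty-second note = 1; thirty-second = 1.
Altogether 1 + 4 + 32 + 1 + 1 + 1 + 1 + 1 = 42.
42 falls short of 44, so the answer is No.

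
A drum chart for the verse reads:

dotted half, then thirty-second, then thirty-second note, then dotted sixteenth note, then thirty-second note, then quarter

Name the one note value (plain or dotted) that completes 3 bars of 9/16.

half note

3 bars of 9/16 = 54 thirty-second notes.
Express everything in thirty-second notes: dotted half = 24; thirty-second = 1; thirty-second note = 1; dotted sixteenth note = 3; thirty-second note = 1; quarter = 8.
Adding: 24 + 1 + 1 + 3 + 1 + 8 = 38.
Remaining: 54 − 38 = 16 thirty-second notes, which is a half note.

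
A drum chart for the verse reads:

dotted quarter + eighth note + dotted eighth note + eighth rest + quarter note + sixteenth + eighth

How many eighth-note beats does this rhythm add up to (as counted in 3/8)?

One eighth-note beat = 2 sixteenth notes.
Express everything in sixteenth notes: dotted quarter = 6; eighth note = 2; dotted eighth note = 3; eighth rest = 2; quarter note = 4; sixteenth = 1; eighth = 2.
Altogether 6 + 2 + 3 + 2 + 4 + 1 + 2 = 20.
20 ÷ 2 = 10 beats.

10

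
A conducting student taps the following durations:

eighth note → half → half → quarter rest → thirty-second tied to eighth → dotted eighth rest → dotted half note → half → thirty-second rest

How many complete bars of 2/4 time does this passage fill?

One bar of 2/4 = 16 thirty-second notes.
Each duration in thirty-second notes: eighth note = 4; half = 16; half = 16; quarter rest = 8; thirty-second tied to eighth (thirty-second + eighth) = 5; dotted eighth rest = 6; dotted half note = 24; half = 16; thirty-second rest = 1.
Adding: 4 + 16 + 16 + 8 + 5 + 6 + 24 + 16 + 1 = 96.
96 ÷ 16 = 6 complete bars with 0 left over.

6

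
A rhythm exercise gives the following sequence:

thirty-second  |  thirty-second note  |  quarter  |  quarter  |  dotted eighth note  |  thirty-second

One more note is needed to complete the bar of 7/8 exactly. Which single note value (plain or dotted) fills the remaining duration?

dotted sixteenth note

The bar of 7/8 = 28 thirty-second notes.
Express everything in thirty-second notes: thirty-second = 1; thirty-second note = 1; quarter = 8; quarter = 8; dotted eighth note = 6; thirty-second = 1.
Adding: 1 + 1 + 8 + 8 + 6 + 1 = 25.
Remaining: 28 − 25 = 3 thirty-second notes, which is a dotted sixteenth note.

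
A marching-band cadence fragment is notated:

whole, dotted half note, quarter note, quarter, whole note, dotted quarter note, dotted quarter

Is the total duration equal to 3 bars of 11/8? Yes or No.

One bar of 11/8 = 11 eighth notes, so 3 bars = 33.
Working in eighth notes: whole = 8; dotted half note = 6; quarter note = 2; quarter = 2; whole note = 8; dotted quarter note = 3; dotted quarter = 3.
Altogether 8 + 6 + 2 + 2 + 8 + 3 + 3 = 32.
32 falls short of 33, so the answer is No.

No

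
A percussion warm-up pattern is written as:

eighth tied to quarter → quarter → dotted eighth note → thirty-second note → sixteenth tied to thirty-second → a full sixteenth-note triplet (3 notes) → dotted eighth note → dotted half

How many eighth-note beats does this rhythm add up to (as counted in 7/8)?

16

One eighth-note beat = 4 thirty-second notes.
Each duration in thirty-second notes: eighth tied to quarter (eighth + quarter) = 12; quarter = 8; dotted eighth note = 6; thirty-second note = 1; sixteenth tied to thirty-second (sixteenth + thirty-second) = 3; a full sixteenth-note triplet (3 notes) (three triplet sixteenths span one eighth) = 4; dotted eighth note = 6; dotted half = 24.
Altogether 12 + 8 + 6 + 1 + 3 + 4 + 6 + 24 = 64.
64 ÷ 4 = 16 beats.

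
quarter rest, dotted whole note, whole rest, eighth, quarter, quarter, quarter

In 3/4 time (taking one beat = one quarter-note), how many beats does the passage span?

One quarter-note beat = 2 eighth notes.
Express everything in eighth notes: quarter rest = 2; dotted whole note = 12; whole rest = 8; eighth = 1; quarter = 2; quarter = 2; quarter = 2.
Altogether 2 + 12 + 8 + 1 + 2 + 2 + 2 = 29.
29 ÷ 2 = 14.5 beats.

14.5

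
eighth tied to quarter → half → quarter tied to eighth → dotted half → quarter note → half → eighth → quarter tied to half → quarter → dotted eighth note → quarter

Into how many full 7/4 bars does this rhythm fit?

One bar of 7/4 = 28 sixteenth notes.
Working in sixteenth notes: eighth tied to quarter (eighth + quarter) = 6; half = 8; quarter tied to eighth (quarter + eighth) = 6; dotted half = 12; quarter note = 4; half = 8; eighth = 2; quarter tied to half (quarter + half) = 12; quarter = 4; dotted eighth note = 3; quarter = 4.
Total: 6 + 8 + 6 + 12 + 4 + 8 + 2 + 12 + 4 + 3 + 4 = 69.
69 ÷ 28 = 2 complete bars with 13 left over.

2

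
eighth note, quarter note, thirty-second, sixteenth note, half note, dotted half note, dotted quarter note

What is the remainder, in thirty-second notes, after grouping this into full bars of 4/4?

3

One bar of 4/4 = 32 thirty-second notes.
Express everything in thirty-second notes: eighth note = 4; quarter note = 8; thirty-second = 1; sixteenth note = 2; half note = 16; dotted half note = 24; dotted quarter note = 12.
Altogether 4 + 8 + 1 + 2 + 16 + 24 + 12 = 67.
67 ÷ 32 = 2 complete bars with 3 thirty-second notes remaining.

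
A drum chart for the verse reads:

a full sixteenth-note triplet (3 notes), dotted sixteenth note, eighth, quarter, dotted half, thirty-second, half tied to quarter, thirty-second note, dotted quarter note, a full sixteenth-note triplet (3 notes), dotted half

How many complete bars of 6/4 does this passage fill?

One bar of 6/4 = 48 thirty-second notes.
Express everything in thirty-second notes: a full sixteenth-note triplet (3 notes) (three triplet sixteenths span one eighth) = 4; dotted sixteenth note = 3; eighth = 4; quarter = 8; dotted half = 24; thirty-second = 1; half tied to quarter (half + quarter) = 24; thirty-second note = 1; dotted quarter note = 12; a full sixteenth-note triplet (3 notes) (three triplet sixteenths span one eighth) = 4; dotted half = 24.
Adding: 4 + 3 + 4 + 8 + 24 + 1 + 24 + 1 + 12 + 4 + 24 = 109.
109 ÷ 48 = 2 complete bars with 13 left over.

2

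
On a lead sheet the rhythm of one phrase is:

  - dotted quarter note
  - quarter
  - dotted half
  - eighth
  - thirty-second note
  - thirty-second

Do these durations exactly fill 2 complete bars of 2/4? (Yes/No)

No

One bar of 2/4 = 16 thirty-second notes, so 2 bars = 32.
Express everything in thirty-second notes: dotted quarter note = 12; quarter = 8; dotted half = 24; eighth = 4; thirty-second note = 1; thirty-second = 1.
Altogether 12 + 8 + 24 + 4 + 1 + 1 = 50.
50 exceeds 32, so the answer is No.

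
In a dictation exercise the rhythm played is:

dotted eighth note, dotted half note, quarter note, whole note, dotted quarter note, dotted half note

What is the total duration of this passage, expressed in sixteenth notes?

Working in sixteenth notes: dotted eighth note = 3; dotted half note = 12; quarter note = 4; whole note = 16; dotted quarter note = 6; dotted half note = 12.
Sum: 3 + 12 + 4 + 16 + 6 + 12 = 53 sixteenth notes.

53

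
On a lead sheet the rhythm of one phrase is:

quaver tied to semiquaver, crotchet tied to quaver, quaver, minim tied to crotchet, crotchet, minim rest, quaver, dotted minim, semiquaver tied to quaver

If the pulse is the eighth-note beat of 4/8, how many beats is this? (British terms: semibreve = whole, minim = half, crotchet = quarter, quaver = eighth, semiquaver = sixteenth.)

One eighth-note beat = 2 sixteenth notes.
Convert each value to sixteenth notes: quaver tied to semiquaver (quaver + semiquaver) = 3; crotchet tied to quaver (crotchet + quaver) = 6; quaver = 2; minim tied to crotchet (minim + crotchet) = 12; crotchet = 4; minim rest = 8; quaver = 2; dotted minim = 12; semiquaver tied to quaver (semiquaver + quaver) = 3.
Sum: 3 + 6 + 2 + 12 + 4 + 8 + 2 + 12 + 3 = 52.
52 ÷ 2 = 26 beats.

26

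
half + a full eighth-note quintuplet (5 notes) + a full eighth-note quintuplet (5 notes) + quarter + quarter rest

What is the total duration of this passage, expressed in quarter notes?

In quarter notes: half = 2; a full eighth-note quintuplet (5 notes) (five quintuplet eighths span one half) = 2; a full eighth-note quintuplet (5 notes) (five quintuplet eighths span one half) = 2; quarter = 1; quarter rest = 1.
Total: 2 + 2 + 2 + 1 + 1 = 8 quarter notes.

8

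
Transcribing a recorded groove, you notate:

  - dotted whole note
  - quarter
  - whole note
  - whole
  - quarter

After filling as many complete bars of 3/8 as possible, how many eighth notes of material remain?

One bar of 3/8 = 3 eighth notes.
Each duration in eighth notes: dotted whole note = 12; quarter = 2; whole note = 8; whole = 8; quarter = 2.
Adding: 12 + 2 + 8 + 8 + 2 = 32.
32 ÷ 3 = 10 complete bars with 2 eighth notes remaining.

2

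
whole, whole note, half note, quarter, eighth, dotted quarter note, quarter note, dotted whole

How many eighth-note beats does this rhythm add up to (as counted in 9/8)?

40

One eighth-note beat = 2 sixteenth notes.
Each duration in sixteenth notes: whole = 16; whole note = 16; half note = 8; quarter = 4; eighth = 2; dotted quarter note = 6; quarter note = 4; dotted whole = 24.
Adding: 16 + 16 + 8 + 4 + 2 + 6 + 4 + 24 = 80.
80 ÷ 2 = 40 beats.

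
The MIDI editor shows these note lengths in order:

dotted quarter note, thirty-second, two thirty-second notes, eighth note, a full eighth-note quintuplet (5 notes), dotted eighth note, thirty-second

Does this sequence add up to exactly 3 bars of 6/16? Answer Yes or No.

One bar of 6/16 = 12 thirty-second notes, so 3 bars = 36.
Express everything in thirty-second notes: dotted quarter note = 12; thirty-second = 1; thirty-second note = 1; thirty-second note = 1; eighth note = 4; a full eighth-note quintuplet (5 notes) (five quintuplet eighths span one half) = 16; dotted eighth note = 6; thirty-second = 1.
Altogether 12 + 1 + 1 + 1 + 4 + 16 + 6 + 1 = 42.
42 exceeds 36, so the answer is No.

No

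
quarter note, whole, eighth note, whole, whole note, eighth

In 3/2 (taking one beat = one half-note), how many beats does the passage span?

7

One half-note beat = 4 eighth notes.
Convert each value to eighth notes: quarter note = 2; whole = 8; eighth note = 1; whole = 8; whole note = 8; eighth = 1.
Adding: 2 + 8 + 1 + 8 + 8 + 1 = 28.
28 ÷ 4 = 7 beats.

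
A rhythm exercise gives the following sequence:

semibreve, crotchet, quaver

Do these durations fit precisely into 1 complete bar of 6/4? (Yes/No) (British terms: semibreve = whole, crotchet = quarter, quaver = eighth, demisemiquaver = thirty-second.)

No

One bar of 6/4 = 12 eighth notes.
Each duration in eighth notes: semibreve = 8; crotchet = 2; quaver = 1.
Altogether 8 + 2 + 1 = 11.
11 falls short of 12, so the answer is No.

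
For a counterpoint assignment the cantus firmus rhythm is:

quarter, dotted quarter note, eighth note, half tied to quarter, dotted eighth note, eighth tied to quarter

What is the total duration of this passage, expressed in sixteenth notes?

33

Working in sixteenth notes: quarter = 4; dotted quarter note = 6; eighth note = 2; half tied to quarter (half + quarter) = 12; dotted eighth note = 3; eighth tied to quarter (eighth + quarter) = 6.
Altogether 4 + 6 + 2 + 12 + 3 + 6 = 33 sixteenth notes.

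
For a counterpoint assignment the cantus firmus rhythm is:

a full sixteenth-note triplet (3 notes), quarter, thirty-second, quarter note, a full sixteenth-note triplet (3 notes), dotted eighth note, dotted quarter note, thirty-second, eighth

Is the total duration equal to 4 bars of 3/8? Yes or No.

One bar of 3/8 = 12 thirty-second notes, so 4 bars = 48.
Each duration in thirty-second notes: a full sixteenth-note triplet (3 notes) (three triplet sixteenths span one eighth) = 4; quarter = 8; thirty-second = 1; quarter note = 8; a full sixteenth-note triplet (3 notes) (three triplet sixteenths span one eighth) = 4; dotted eighth note = 6; dotted quarter note = 12; thirty-second = 1; eighth = 4.
Total: 4 + 8 + 1 + 8 + 4 + 6 + 12 + 1 + 4 = 48.
48 equals 48, so the answer is Yes.

Yes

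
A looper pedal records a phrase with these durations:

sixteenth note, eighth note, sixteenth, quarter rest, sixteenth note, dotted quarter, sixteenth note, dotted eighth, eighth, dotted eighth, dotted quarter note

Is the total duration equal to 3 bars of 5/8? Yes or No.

One bar of 5/8 = 10 sixteenth notes, so 3 bars = 30.
Express everything in sixteenth notes: sixteenth note = 1; eighth note = 2; sixteenth = 1; quarter rest = 4; sixteenth note = 1; dotted quarter = 6; sixteenth note = 1; dotted eighth = 3; eighth = 2; dotted eighth = 3; dotted quarter note = 6.
Sum: 1 + 2 + 1 + 4 + 1 + 6 + 1 + 3 + 2 + 3 + 6 = 30.
30 equals 30, so the answer is Yes.

Yes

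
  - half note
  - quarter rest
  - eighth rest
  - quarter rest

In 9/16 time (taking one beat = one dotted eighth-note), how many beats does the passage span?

6

One dotted eighth-note beat = 3 sixteenth notes.
Each duration in sixteenth notes: half note = 8; quarter rest = 4; eighth rest = 2; quarter rest = 4.
Altogether 8 + 4 + 2 + 4 = 18.
18 ÷ 3 = 6 beats.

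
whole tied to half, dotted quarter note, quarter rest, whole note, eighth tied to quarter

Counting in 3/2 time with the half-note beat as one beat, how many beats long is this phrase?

7

One half-note beat = 4 eighth notes.
In eighth notes: whole tied to half (whole + half) = 12; dotted quarter note = 3; quarter rest = 2; whole note = 8; eighth tied to quarter (eighth + quarter) = 3.
Total: 12 + 3 + 2 + 8 + 3 = 28.
28 ÷ 4 = 7 beats.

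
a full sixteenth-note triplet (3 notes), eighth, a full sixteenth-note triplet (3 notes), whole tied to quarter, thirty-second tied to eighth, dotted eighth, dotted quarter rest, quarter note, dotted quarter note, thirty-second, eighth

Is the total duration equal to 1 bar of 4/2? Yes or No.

No

One bar of 4/2 = 64 thirty-second notes.
Working in thirty-second notes: a full sixteenth-note triplet (3 notes) (three triplet sixteenths span one eighth) = 4; eighth = 4; a full sixteenth-note triplet (3 notes) (three triplet sixteenths span one eighth) = 4; whole tied to quarter (whole + quarter) = 40; thirty-second tied to eighth (thirty-second + eighth) = 5; dotted eighth = 6; dotted quarter rest = 12; quarter note = 8; dotted quarter note = 12; thirty-second = 1; eighth = 4.
Altogether 4 + 4 + 4 + 40 + 5 + 6 + 12 + 8 + 12 + 1 + 4 = 100.
100 exceeds 64, so the answer is No.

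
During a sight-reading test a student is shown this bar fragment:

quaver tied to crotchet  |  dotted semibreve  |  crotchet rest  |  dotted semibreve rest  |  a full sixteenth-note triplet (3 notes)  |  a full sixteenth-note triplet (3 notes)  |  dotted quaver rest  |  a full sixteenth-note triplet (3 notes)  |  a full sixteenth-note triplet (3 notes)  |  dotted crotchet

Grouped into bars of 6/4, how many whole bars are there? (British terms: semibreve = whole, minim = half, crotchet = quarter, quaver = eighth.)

3

One bar of 6/4 = 24 sixteenth notes.
Working in sixteenth notes: quaver tied to crotchet (quaver + crotchet) = 6; dotted semibreve = 24; crotchet rest = 4; dotted semibreve rest = 24; a full sixteenth-note triplet (3 notes) (three triplet sixteenths span one eighth) = 2; a full sixteenth-note triplet (3 notes) (three triplet sixteenths span one eighth) = 2; dotted quaver rest = 3; a full sixteenth-note triplet (3 notes) (three triplet sixteenths span one eighth) = 2; a full sixteenth-note triplet (3 notes) (three triplet sixteenths span one eighth) = 2; dotted crotchet = 6.
Total: 6 + 24 + 4 + 24 + 2 + 2 + 3 + 2 + 2 + 6 = 75.
75 ÷ 24 = 3 complete bars with 3 left over.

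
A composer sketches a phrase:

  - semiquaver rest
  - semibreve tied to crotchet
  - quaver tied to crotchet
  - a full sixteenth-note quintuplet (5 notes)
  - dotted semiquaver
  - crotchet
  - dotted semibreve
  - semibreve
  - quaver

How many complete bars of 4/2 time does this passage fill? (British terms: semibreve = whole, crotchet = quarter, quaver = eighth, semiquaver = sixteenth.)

2

One bar of 4/2 = 64 thirty-second notes.
Each duration in thirty-second notes: semiquaver rest = 2; semibreve tied to crotchet (semibreve + crotchet) = 40; quaver tied to crotchet (quaver + crotchet) = 12; a full sixteenth-note quintuplet (5 notes) (five quintuplet sixteenths span one quarter) = 8; dotted semiquaver = 3; crotchet = 8; dotted semibreve = 48; semibreve = 32; quaver = 4.
Adding: 2 + 40 + 12 + 8 + 3 + 8 + 48 + 32 + 4 = 157.
157 ÷ 64 = 2 complete bars with 29 left over.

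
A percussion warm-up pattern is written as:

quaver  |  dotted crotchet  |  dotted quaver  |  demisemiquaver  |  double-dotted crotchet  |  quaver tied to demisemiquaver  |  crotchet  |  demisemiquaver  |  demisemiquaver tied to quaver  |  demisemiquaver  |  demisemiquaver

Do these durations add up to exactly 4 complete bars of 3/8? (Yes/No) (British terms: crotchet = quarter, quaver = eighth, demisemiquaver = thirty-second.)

No

One bar of 3/8 = 12 thirty-second notes, so 4 bars = 48.
Working in thirty-second notes: quaver = 4; dotted crotchet = 12; dotted quaver = 6; demisemiquaver = 1; double-dotted crotchet = 14; quaver tied to demisemiquaver (quaver + demisemiquaver) = 5; crotchet = 8; demisemiquaver = 1; demisemiquaver tied to quaver (demisemiquaver + quaver) = 5; demisemiquaver = 1; demisemiquaver = 1.
Adding: 4 + 12 + 6 + 1 + 14 + 5 + 8 + 1 + 5 + 1 + 1 = 58.
58 exceeds 48, so the answer is No.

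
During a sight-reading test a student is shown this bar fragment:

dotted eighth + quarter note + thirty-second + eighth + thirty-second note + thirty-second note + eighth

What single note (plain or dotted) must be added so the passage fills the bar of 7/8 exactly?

The bar of 7/8 = 28 thirty-second notes.
Each duration in thirty-second notes: dotted eighth = 6; quarter note = 8; thirty-second = 1; eighth = 4; thirty-second note = 1; thirty-second note = 1; eighth = 4.
Adding: 6 + 8 + 1 + 4 + 1 + 1 + 4 = 25.
Remaining: 28 − 25 = 3 thirty-second notes, which is a dotted sixteenth note.

dotted sixteenth note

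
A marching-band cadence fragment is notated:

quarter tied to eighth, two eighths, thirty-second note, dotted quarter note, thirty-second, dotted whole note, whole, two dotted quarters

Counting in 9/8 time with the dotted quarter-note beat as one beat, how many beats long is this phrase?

11.5

One dotted quarter-note beat = 12 thirty-second notes.
Convert each value to thirty-second notes: quarter tied to eighth (quarter + eighth) = 12; eighth = 4; eighth = 4; thirty-second note = 1; dotted quarter note = 12; thirty-second = 1; dotted whole note = 48; whole = 32; dotted quarter = 12; dotted quarter = 12.
Altogether 12 + 4 + 4 + 1 + 12 + 1 + 48 + 32 + 12 + 12 = 138.
138 ÷ 12 = 11.5 beats.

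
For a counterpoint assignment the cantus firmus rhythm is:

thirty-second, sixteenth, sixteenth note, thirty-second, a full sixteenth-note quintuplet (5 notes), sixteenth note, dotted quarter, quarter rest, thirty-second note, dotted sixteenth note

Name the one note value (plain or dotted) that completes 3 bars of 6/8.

3 bars of 6/8 = 72 thirty-second notes.
Express everything in thirty-second notes: thirty-second = 1; sixteenth = 2; sixteenth note = 2; thirty-second = 1; a full sixteenth-note quintuplet (5 notes) (five quintuplet sixteenths span one quarter) = 8; sixteenth note = 2; dotted quarter = 12; quarter rest = 8; thirty-second note = 1; dotted sixteenth note = 3.
Sum: 1 + 2 + 2 + 1 + 8 + 2 + 12 + 8 + 1 + 3 = 40.
Remaining: 72 − 40 = 32 thirty-second notes, which is a whole note.

whole note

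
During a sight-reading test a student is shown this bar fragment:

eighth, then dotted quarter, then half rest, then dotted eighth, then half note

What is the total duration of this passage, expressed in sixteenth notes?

In sixteenth notes: eighth = 2; dotted quarter = 6; half rest = 8; dotted eighth = 3; half note = 8.
Total: 2 + 6 + 8 + 3 + 8 = 27 sixteenth notes.

27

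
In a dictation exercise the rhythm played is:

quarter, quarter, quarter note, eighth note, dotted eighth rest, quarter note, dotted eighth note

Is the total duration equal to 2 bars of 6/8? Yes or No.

One bar of 6/8 = 12 sixteenth notes, so 2 bars = 24.
Express everything in sixteenth notes: quarter = 4; quarter = 4; quarter note = 4; eighth note = 2; dotted eighth rest = 3; quarter note = 4; dotted eighth note = 3.
Sum: 4 + 4 + 4 + 2 + 3 + 4 + 3 = 24.
24 equals 24, so the answer is Yes.

Yes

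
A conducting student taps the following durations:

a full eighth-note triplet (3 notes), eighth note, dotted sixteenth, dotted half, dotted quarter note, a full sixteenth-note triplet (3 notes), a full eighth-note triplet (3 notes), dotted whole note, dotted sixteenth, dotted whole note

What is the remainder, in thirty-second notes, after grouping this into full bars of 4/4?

One bar of 4/4 = 32 thirty-second notes.
Convert each value to thirty-second notes: a full eighth-note triplet (3 notes) (three triplet eighths span one quarter) = 8; eighth note = 4; dotted sixteenth = 3; dotted half = 24; dotted quarter note = 12; a full sixteenth-note triplet (3 notes) (three triplet sixteenths span one eighth) = 4; a full eighth-note triplet (3 notes) (three triplet eighths span one quarter) = 8; dotted whole note = 48; dotted sixteenth = 3; dotted whole note = 48.
Total: 8 + 4 + 3 + 24 + 12 + 4 + 8 + 48 + 3 + 48 = 162.
162 ÷ 32 = 5 complete bars with 2 thirty-second notes remaining.

2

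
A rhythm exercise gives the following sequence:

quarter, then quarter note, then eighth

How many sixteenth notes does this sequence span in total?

In sixteenth notes: quarter = 4; quarter note = 4; eighth = 2.
Total: 4 + 4 + 2 = 10 sixteenth notes.

10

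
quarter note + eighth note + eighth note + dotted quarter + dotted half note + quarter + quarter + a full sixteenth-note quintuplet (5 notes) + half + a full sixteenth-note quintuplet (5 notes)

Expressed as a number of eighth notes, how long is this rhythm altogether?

Each duration in eighth notes: quarter note = 2; eighth note = 1; eighth note = 1; dotted quarter = 3; dotted half note = 6; quarter = 2; quarter = 2; a full sixteenth-note quintuplet (5 notes) (five quintuplet sixteenths span one quarter) = 2; half = 4; a full sixteenth-note quintuplet (5 notes) (five quintuplet sixteenths span one quarter) = 2.
Adding: 2 + 1 + 1 + 3 + 6 + 2 + 2 + 2 + 4 + 2 = 25 eighth notes.

25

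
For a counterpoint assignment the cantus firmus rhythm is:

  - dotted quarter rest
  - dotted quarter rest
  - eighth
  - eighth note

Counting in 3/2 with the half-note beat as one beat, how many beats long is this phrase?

One half-note beat = 4 eighth notes.
Working in eighth notes: dotted quarter rest = 3; dotted quarter rest = 3; eighth = 1; eighth note = 1.
Sum: 3 + 3 + 1 + 1 = 8.
8 ÷ 4 = 2 beats.

2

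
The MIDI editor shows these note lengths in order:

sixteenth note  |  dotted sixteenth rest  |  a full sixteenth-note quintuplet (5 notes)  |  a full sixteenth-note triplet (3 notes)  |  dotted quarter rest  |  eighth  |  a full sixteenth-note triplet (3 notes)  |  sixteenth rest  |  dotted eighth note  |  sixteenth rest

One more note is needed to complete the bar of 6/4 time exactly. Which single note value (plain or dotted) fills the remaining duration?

The bar of 6/4 = 48 thirty-second notes.
In thirty-second notes: sixteenth note = 2; dotted sixteenth rest = 3; a full sixteenth-note quintuplet (5 notes) (five quintuplet sixteenths span one quarter) = 8; a full sixteenth-note triplet (3 notes) (three triplet sixteenths span one eighth) = 4; dotted quarter rest = 12; eighth = 4; a full sixteenth-note triplet (3 notes) (three triplet sixteenths span one eighth) = 4; sixteenth rest = 2; dotted eighth note = 6; sixteenth rest = 2.
Sum: 2 + 3 + 8 + 4 + 12 + 4 + 4 + 2 + 6 + 2 = 47.
Remaining: 48 − 47 = 1 thirty-second note, which is a thirty-second note.

thirty-second note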